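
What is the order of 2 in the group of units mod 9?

6

Since 2 ∈ (Z/9Z)^×, its order divides φ(9) = φ(3^2) = 3·(3−1) = 6 = 2 · 3.
Divisors of 6: 1, 2, 3, 6.
Compute 2^d (mod 9) for the divisors d until we hit 1:
2^1 ≡ 2 (mod 9)
2^2 ≡ 4 (mod 9)
2^3 ≡ 8 (mod 9)
2^6 ≡ 1 (mod 9) ✓
Hence ord(2) = 6.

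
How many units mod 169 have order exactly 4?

2

φ(169) = φ(13^2) = 13·(13−1) = 156 = 2^2 · 3 · 13.
In a cyclic group of order 156, there are φ(d) elements of order d for each divisor d of 156, and zero for non-divisors.
4 = 2^2 divides 156, and φ(4) = 2.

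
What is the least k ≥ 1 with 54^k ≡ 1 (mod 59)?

58

ord(54) | φ(59) = 59 − 1 = 58 = 2 · 29.
Divisors of 58: 1, 2, 29, 58.
Test each divisor d:
54^1 ≡ 54 (mod 59)
54^2 ≡ 25 (mod 59)
54^29 ≡ 58 (mod 59)
54^58 ≡ 1 (mod 59) ✓
Hence ord(54) = 58.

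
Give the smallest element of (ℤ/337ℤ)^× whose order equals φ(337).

10

φ(337) = 337 − 1 = 336 = 2^4 · 3 · 7.
Test candidates g = 2, 3, … against the prime factors q ∈ {2, 3, 7} of φ(337): g is a generator iff g^(336/q) ≢ 1 for every such q.
g = 2: 2^168 ≡ 1 — hits 1, so not a primitive root.
g = 3: 3^168 ≡ 1 — hits 1, so not a primitive root.
g = 4: 4^168 ≡ 1 — hits 1, so not a primitive root.
g = 5: 5^168 ≡ 336; 5^112 ≡ 1 — hits 1, so not a primitive root.
g = 6: 6^168 ≡ 1 — hits 1, so not a primitive root.
g = 7: 7^168 ≡ 1 — hits 1, so not a primitive root.
g = 8: 8^168 ≡ 1 — hits 1, so not a primitive root.
g = 9: 9^168 ≡ 1 — hits 1, so not a primitive root.
g = 10: 10^168 ≡ 336; 10^112 ≡ 128; 10^48 ≡ 175 — none is 1, so 10 is a primitive root.
The smallest primitive root modulo 337 is 10.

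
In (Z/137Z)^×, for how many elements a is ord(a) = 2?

1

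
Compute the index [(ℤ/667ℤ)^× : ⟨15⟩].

The order of 15 must divide φ(667) = φ(23·29) = (23−1)·(29−1) = 22·28 = 616 = 2^3 · 7 · 11.
Divisors of 616: 1, 2, 4, 7, 8, 11, 14, 22, 28, 44, 56, 77, 88, 154, 308, 616.
Compute 15^d (mod 667) for the divisors d until we hit 1:
15^1 ≡ 15
15^2 ≡ 225
15^4 ≡ 600
15^7 ≡ 655
15^8 ≡ 487
15^11 ≡ 137
15^14 ≡ 144
15^22 ≡ 93
15^28 ≡ 59
15^44 ≡ 645
15^56 ≡ 146
15^77 ≡ 505
15^88 ≡ 484
15^154 ≡ 231
15^308 ≡ 1
So ord_667(15) = 308, hence |⟨15⟩| = 308.
The index is φ(667) / ord(15) = 616 / 308 = 2.

2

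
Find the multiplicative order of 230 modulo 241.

By Lagrange's theorem, ord_241(230) divides φ(241) = 241 − 1 = 240 = 2^4 · 3 · 5.
Divisors of 240: 1, 2, 3, 4, 5, 6, 8, 10, 12, 15, 16, 20, 24, 30, 40, 48, 60, 80, 120, 240.
Test each divisor d:
230^1 ≡ 230 (mod 241)
230^2 ≡ 121 (mod 241)
230^3 ≡ 115 (mod 241)
230^4 ≡ 181 (mod 241)
230^5 ≡ 178 (mod 241)
230^6 ≡ 211 (mod 241)
230^8 ≡ 226 (mod 241)
230^10 ≡ 113 (mod 241)
230^12 ≡ 177 (mod 241)
230^15 ≡ 111 (mod 241)
230^16 ≡ 225 (mod 241)
230^20 ≡ 237 (mod 241)
230^24 ≡ 240 (mod 241)
230^30 ≡ 30 (mod 241)
230^40 ≡ 16 (mod 241)
230^48 ≡ 1 (mod 241) ✓
So ord_241(230) = 48.

48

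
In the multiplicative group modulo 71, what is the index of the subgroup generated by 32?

The order of 32 must divide φ(71) = 71 − 1 = 70 = 2 · 5 · 7.
Divisors of 70: 1, 2, 5, 7, 10, 14, 35, 70.
Check 32^d mod 71 for each divisor in increasing order:
32^1 ≡ 32
32^2 ≡ 30
32^5 ≡ 45
32^7 ≡ 1
So ord_71(32) = 7, hence |⟨32⟩| = 7.
Index = |(Z/71Z)^×| / |⟨32⟩| = 70 / 7 = 10.

10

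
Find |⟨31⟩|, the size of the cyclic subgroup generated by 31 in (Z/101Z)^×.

ord(31) | φ(101) = 101 − 1 = 100 = 2^2 · 5^2.
Divisors of 100: 1, 2, 4, 5, 10, 20, 25, 50, 100.
Evaluate successive powers at the divisors of 100:
31^1 ≡ 31
31^2 ≡ 52
31^4 ≡ 78
31^5 ≡ 95
31^10 ≡ 36
31^20 ≡ 84
31^25 ≡ 1
So ord_101(31) = 25.

25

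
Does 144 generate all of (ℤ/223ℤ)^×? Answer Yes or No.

No

φ(223) = 223 − 1 = 222 = 2 · 3 · 37.
Test 144^(222/q) mod 223 for each prime factor q of 222:
144^111 ≡ 1 (mod 223)  [q = 2: ≡ 1 ✗]
144^74 ≡ 39 (mod 223)  [q = 3: ≢ 1 ✓]
144^6 ≡ 196 (mod 223)  [q = 37: ≢ 1 ✓]
144^111 ≡ 1 shows ord(144) | 111, strictly less than φ(223); not a primitive root.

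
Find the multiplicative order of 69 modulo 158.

26

ord(69) | φ(158) = φ(2)·φ(79) = 1·78 = 78 = 2 · 3 · 13.
Divisors of 78: 1, 2, 3, 6, 13, 26, 39, 78.
Compute 69^d (mod 158) for the divisors d until we hit 1:
69^1 ≡ 69 (mod 158)
69^2 ≡ 21 (mod 158)
69^3 ≡ 27 (mod 158)
69^6 ≡ 97 (mod 158)
69^13 ≡ 157 (mod 158)
69^26 ≡ 1 (mod 158) ✓
The smallest such exponent is 26, so the order of 69 is 26.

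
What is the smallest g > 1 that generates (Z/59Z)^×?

2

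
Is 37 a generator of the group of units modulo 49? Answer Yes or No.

No

φ(49) = φ(7^2) = 7·(7−1) = 42 = 2 · 3 · 7.
It suffices to check that the order of 37 is not a proper divisor of 42: compute 37^(42/q) for q ∈ {2, 3, 7}.
37^21 ≡ 1 (mod 49)  [q = 2: ≡ 1 ✗]
37^14 ≡ 18 (mod 49)  [q = 3: ≢ 1 ✓]
37^6 ≡ 22 (mod 49)  [q = 7: ≢ 1 ✓]
The check at q = 2 fails, so 37 generates a proper subgroup.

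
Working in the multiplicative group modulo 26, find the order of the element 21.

4

ord(21) | φ(26) = φ(2)·φ(13) = 1·12 = 12 = 2^2 · 3.
Divisors of 12: 1, 2, 3, 4, 6, 12.
Evaluate successive powers at the divisors of 12:
21^1 ≡ 21
21^2 ≡ 25
21^3 ≡ 5
21^4 ≡ 1
The smallest such exponent is 4, so the order of 21 is 4.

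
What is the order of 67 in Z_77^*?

3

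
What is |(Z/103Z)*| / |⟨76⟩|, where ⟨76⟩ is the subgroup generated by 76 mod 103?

The order of 76 must divide φ(103) = 103 − 1 = 102 = 2 · 3 · 17.
Divisors of 102: 1, 2, 3, 6, 17, 34, 51, 102.
Compute 76^d (mod 103) for the divisors d until we hit 1:
76^1 ≡ 76 (mod 103)
76^2 ≡ 8 (mod 103)
76^3 ≡ 93 (mod 103)
76^6 ≡ 100 (mod 103)
76^17 ≡ 1 (mod 103) ✓
The order of 76 is 17, so the subgroup it generates has 17 elements.
The index is φ(103) / ord(76) = 102 / 17 = 6.

6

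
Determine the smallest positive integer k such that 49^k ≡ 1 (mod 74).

The order of 49 must divide φ(74) = φ(2)·φ(37) = 1·36 = 36 = 2^2 · 3^2.
Divisors of 36: 1, 2, 3, 4, 6, 9, 12, 18, 36.
Test each divisor d:
49^1 ≡ 49 (mod 74)
49^2 ≡ 33 (mod 74)
49^3 ≡ 63 (mod 74)
49^4 ≡ 53 (mod 74)
49^6 ≡ 47 (mod 74)
49^9 ≡ 1 (mod 74) ✓
Hence ord(49) = 9.

9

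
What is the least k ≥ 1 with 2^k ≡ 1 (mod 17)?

8

The order of 2 must divide φ(17) = 17 − 1 = 16 = 2^4.
Divisors of 16: 1, 2, 4, 8, 16.
Test each divisor d:
2^1 ≡ 2
2^2 ≡ 4
2^4 ≡ 16
2^8 ≡ 1
Hence ord(2) = 8.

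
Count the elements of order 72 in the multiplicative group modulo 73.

φ(73) = 73 − 1 = 72 = 2^3 · 3^2.
Since (Z/73Z)^× is cyclic of order 72, the number of elements of order d is φ(d) when d | 72 and 0 otherwise.
72 = 2^3 · 3^2 divides 72, and φ(72) = 24.

24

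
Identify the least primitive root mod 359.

φ(359) = 359 − 1 = 358 = 2 · 179.
Test candidates g = 2, 3, … against the prime factors q ∈ {2, 179} of φ(359): g is a generator iff g^(358/q) ≢ 1 for every such q.
g = 2: 2^179 ≡ 1 — hits 1, so not a primitive root.
g = 3: 3^179 ≡ 1 — hits 1, so not a primitive root.
g = 4: 4^179 ≡ 1 — hits 1, so not a primitive root.
g = 5: 5^179 ≡ 1 — hits 1, so not a primitive root.
g = 6: 6^179 ≡ 1 — hits 1, so not a primitive root.
g = 7: 7^179 ≡ 358; 7^2 ≡ 49 — none is 1, so 7 is a primitive root.
The smallest primitive root modulo 359 is 7.

7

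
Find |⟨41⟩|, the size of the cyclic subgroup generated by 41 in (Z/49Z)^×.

The order of 41 must divide φ(49) = φ(7^2) = 7·(7−1) = 42 = 2 · 3 · 7.
Divisors of 42: 1, 2, 3, 6, 7, 14, 21, 42.
Compute 41^d (mod 49) for the divisors d until we hit 1:
41^1 ≡ 41 (mod 49)
41^2 ≡ 15 (mod 49)
41^3 ≡ 27 (mod 49)
41^6 ≡ 43 (mod 49)
41^7 ≡ 48 (mod 49)
41^14 ≡ 1 (mod 49) ✓
Hence ord(41) = 14.

14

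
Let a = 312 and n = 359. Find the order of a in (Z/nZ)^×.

The order of 312 must divide φ(359) = 359 − 1 = 358 = 2 · 179.
Divisors of 358: 1, 2, 179, 358.
Compute 312^d (mod 359) for the divisors d until we hit 1:
312^1 ≡ 312 (mod 359)
312^2 ≡ 55 (mod 359)
312^179 ≡ 358 (mod 359)
312^358 ≡ 1 (mod 359) ✓
The smallest such exponent is 358, so the order of 312 is 358.

358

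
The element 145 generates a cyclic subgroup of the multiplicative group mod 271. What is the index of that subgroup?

The order of 145 must divide φ(271) = 271 − 1 = 270 = 2 · 3^3 · 5.
Divisors of 270: 1, 2, 3, 5, 6, 9, 10, 15, 18, 27, 30, 45, 54, 90, 135, 270.
Evaluate successive powers at the divisors of 270:
145^1 ≡ 145 (mod 271)
145^2 ≡ 158 (mod 271)
145^3 ≡ 146 (mod 271)
145^5 ≡ 33 (mod 271)
145^6 ≡ 178 (mod 271)
145^9 ≡ 243 (mod 271)
145^10 ≡ 5 (mod 271)
145^15 ≡ 165 (mod 271)
145^18 ≡ 242 (mod 271)
145^27 ≡ 270 (mod 271)
145^30 ≡ 125 (mod 271)
145^45 ≡ 29 (mod 271)
145^54 ≡ 1 (mod 271) ✓
The order of 145 is 54, so the subgroup it generates has 54 elements.
Index = |(Z/271Z)^×| / |⟨145⟩| = 270 / 54 = 5.

5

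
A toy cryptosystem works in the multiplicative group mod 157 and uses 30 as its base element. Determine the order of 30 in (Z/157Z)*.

39

ord(30) | φ(157) = 157 − 1 = 156 = 2^2 · 3 · 13.
Divisors of 156: 1, 2, 3, 4, 6, 12, 13, 26, 39, 52, 78, 156.
Check 30^d mod 157 for each divisor in increasing order:
30^1 ≡ 30 (mod 157)
30^2 ≡ 115 (mod 157)
30^3 ≡ 153 (mod 157)
30^4 ≡ 37 (mod 157)
30^6 ≡ 16 (mod 157)
30^12 ≡ 99 (mod 157)
30^13 ≡ 144 (mod 157)
30^26 ≡ 12 (mod 157)
30^39 ≡ 1 (mod 157) ✓
The smallest such exponent is 39, so the order of 30 is 39.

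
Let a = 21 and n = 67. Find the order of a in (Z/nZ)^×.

33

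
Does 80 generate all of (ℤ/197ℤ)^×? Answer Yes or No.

φ(197) = 197 − 1 = 196 = 2^2 · 7^2.
Test 80^(196/q) mod 197 for each prime factor q of 196:
80^98 ≡ 196 (mod 197)  [q = 2: ≢ 1 ✓]
80^28 ≡ 178 (mod 197)  [q = 7: ≢ 1 ✓]
Every test exponent gives a nontrivial residue, hence 80 generates the full group.

Yes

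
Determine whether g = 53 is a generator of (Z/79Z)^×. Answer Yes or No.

Yes

φ(79) = 79 − 1 = 78 = 2 · 3 · 13.
Test 53^(78/q) mod 79 for each prime factor q of 78:
53^39 ≡ 78 (mod 79)  [q = 2: ≢ 1 ✓]
53^26 ≡ 55 (mod 79)  [q = 3: ≢ 1 ✓]
53^6 ≡ 22 (mod 79)  [q = 13: ≢ 1 ✓]
All checks pass, so 53 has order 78 and is a primitive root modulo 79.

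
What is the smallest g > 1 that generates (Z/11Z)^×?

2

φ(11) = 11 − 1 = 10 = 2 · 5.
g is a primitive root iff g^(10/q) ≢ 1 (mod 11) for each prime q ∈ {2, 5}.
g = 2: 2^5 ≡ 10; 2^2 ≡ 4 — none is 1, so 2 is a primitive root.
The smallest primitive root modulo 11 is 2.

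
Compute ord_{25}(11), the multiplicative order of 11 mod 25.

5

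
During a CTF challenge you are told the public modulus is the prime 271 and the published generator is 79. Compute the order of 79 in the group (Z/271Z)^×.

By Lagrange's theorem, ord_271(79) divides φ(271) = 271 − 1 = 270 = 2 · 3^3 · 5.
Divisors of 270: 1, 2, 3, 5, 6, 9, 10, 15, 18, 27, 30, 45, 54, 90, 135, 270.
Evaluate successive powers at the divisors of 270:
79^1 ≡ 79
79^2 ≡ 8
79^3 ≡ 90
79^5 ≡ 178
79^6 ≡ 241
79^9 ≡ 10
79^10 ≡ 248
79^15 ≡ 242
79^18 ≡ 100
79^27 ≡ 187
79^30 ≡ 28
79^45 ≡ 1
Therefore the multiplicative order of 79 modulo 271 is 45.

45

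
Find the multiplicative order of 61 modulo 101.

Since 61 ∈ (Z/101Z)^×, its order divides φ(101) = 101 − 1 = 100 = 2^2 · 5^2.
Divisors of 100: 1, 2, 4, 5, 10, 20, 25, 50, 100.
Test each divisor d:
61^1 ≡ 61
61^2 ≡ 85
61^4 ≡ 54
61^5 ≡ 62
61^10 ≡ 6
61^20 ≡ 36
61^25 ≡ 10
61^50 ≡ 100
61^100 ≡ 1
So ord_101(61) = 100.

100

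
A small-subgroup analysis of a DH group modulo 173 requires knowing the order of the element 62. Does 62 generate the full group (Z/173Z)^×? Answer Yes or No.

Yes

φ(173) = 173 − 1 = 172 = 2^2 · 43.
Test 62^(172/q) mod 173 for each prime factor q of 172:
62^86 ≡ 172 (mod 173)  [q = 2: ≢ 1 ✓]
62^4 ≡ 60 (mod 173)  [q = 43: ≢ 1 ✓]
None equal 1, so ord_173(62) = 172: 62 is a primitive root.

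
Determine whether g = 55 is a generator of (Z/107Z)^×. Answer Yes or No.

Yes

φ(107) = 107 − 1 = 106 = 2 · 53.
55 is a primitive root mod 107 iff 55^(φ(107)/q) ≢ 1 for every prime q | φ(107), i.e. q ∈ {2, 53}.
55^53 ≡ 106 (mod 107)  [q = 2: ≢ 1 ✓]
55^2 ≡ 29 (mod 107)  [q = 53: ≢ 1 ✓]
All checks pass, so 55 has order 106 and is a primitive root modulo 107.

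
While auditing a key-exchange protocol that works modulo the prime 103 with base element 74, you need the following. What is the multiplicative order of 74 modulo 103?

The order of 74 must divide φ(103) = 103 − 1 = 102 = 2 · 3 · 17.
Divisors of 102: 1, 2, 3, 6, 17, 34, 51, 102.
Test each divisor d:
74^1 ≡ 74 (mod 103)
74^2 ≡ 17 (mod 103)
74^3 ≡ 22 (mod 103)
74^6 ≡ 72 (mod 103)
74^17 ≡ 47 (mod 103)
74^34 ≡ 46 (mod 103)
74^51 ≡ 102 (mod 103)
74^102 ≡ 1 (mod 103) ✓
The smallest such exponent is 102, so the order of 74 is 102.

102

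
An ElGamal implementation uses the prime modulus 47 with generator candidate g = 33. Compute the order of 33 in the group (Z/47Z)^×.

46

By Lagrange's theorem, ord_47(33) divides φ(47) = 47 − 1 = 46 = 2 · 23.
Divisors of 46: 1, 2, 23, 46.
Compute 33^d (mod 47) for the divisors d until we hit 1:
33^1 ≡ 33
33^2 ≡ 8
33^23 ≡ 46
33^46 ≡ 1
The smallest such exponent is 46, so the order of 33 is 46.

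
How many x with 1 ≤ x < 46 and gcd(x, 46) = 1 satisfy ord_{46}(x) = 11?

10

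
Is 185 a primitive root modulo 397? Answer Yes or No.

φ(397) = 397 − 1 = 396 = 2^2 · 3^2 · 11.
An element g generates (Z/397Z)^× iff g^(396/q) ≢ 1 (mod 397) for each prime q ∈ {2, 3, 11}.
185^198 ≡ 396 (mod 397)  [q = 2: ≢ 1 ✓]
185^132 ≡ 1 (mod 397)  [q = 3: ≡ 1 ✗]
185^36 ≡ 273 (mod 397)  [q = 11: ≢ 1 ✓]
185^132 ≡ 1 shows ord(185) | 132, strictly less than φ(397); not a primitive root.

No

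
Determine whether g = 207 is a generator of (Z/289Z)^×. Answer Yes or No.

φ(289) = φ(17^2) = 17·(17−1) = 272 = 2^4 · 17.
Test 207^(272/q) mod 289 for each prime factor q of 272:
207^136 ≡ 288 (mod 289)  [q = 2: ≢ 1 ✓]
207^16 ≡ 103 (mod 289)  [q = 17: ≢ 1 ✓]
None equal 1, so ord_289(207) = 272: 207 is a primitive root.

Yes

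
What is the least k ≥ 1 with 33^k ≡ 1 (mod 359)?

179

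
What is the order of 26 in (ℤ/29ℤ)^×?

ord(26) | φ(29) = 29 − 1 = 28 = 2^2 · 7.
Divisors of 28: 1, 2, 4, 7, 14, 28.
Compute 26^d (mod 29) for the divisors d until we hit 1:
26^1 ≡ 26 (mod 29)
26^2 ≡ 9 (mod 29)
26^4 ≡ 23 (mod 29)
26^7 ≡ 17 (mod 29)
26^14 ≡ 28 (mod 29)
26^28 ≡ 1 (mod 29) ✓
The smallest such exponent is 28, so the order of 26 is 28.

28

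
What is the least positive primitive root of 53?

2

φ(53) = 53 − 1 = 52 = 2^2 · 13.
Test candidates g = 2, 3, … against the prime factors q ∈ {2, 13} of φ(53): g is a generator iff g^(52/q) ≢ 1 for every such q.
g = 2: 2^26 ≡ 52; 2^4 ≡ 16 — none is 1, so 2 is a primitive root.
So 2 is the smallest generator of (Z/53Z)^×.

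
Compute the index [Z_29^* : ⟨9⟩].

2

By Lagrange's theorem, ord_29(9) divides φ(29) = 29 − 1 = 28 = 2^2 · 7.
Divisors of 28: 1, 2, 4, 7, 14, 28.
Check 9^d mod 29 for each divisor in increasing order:
9^1 ≡ 9 (mod 29)
9^2 ≡ 23 (mod 29)
9^4 ≡ 7 (mod 29)
9^7 ≡ 28 (mod 29)
9^14 ≡ 1 (mod 29) ✓
The order of 9 is 14, so the subgroup it generates has 14 elements.
The index is φ(29) / ord(9) = 28 / 14 = 2.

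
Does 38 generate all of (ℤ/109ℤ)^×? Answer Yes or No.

φ(109) = 109 − 1 = 108 = 2^2 · 3^3.
It suffices to check that the order of 38 is not a proper divisor of 108: compute 38^(108/q) for q ∈ {2, 3}.
38^54 ≡ 1 (mod 109)  [q = 2: ≡ 1 ✗]
38^36 ≡ 1 (mod 109)  [q = 3: ≡ 1 ✗]
The check at q = 2 fails, so 38 generates a proper subgroup.

No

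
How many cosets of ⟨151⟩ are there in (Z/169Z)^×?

3

The order of 151 must divide φ(169) = φ(13^2) = 13·(13−1) = 156 = 2^2 · 3 · 13.
Divisors of 156: 1, 2, 3, 4, 6, 12, 13, 26, 39, 52, 78, 156.
Evaluate successive powers at the divisors of 156:
151^1 ≡ 151
151^2 ≡ 155
151^3 ≡ 83
151^4 ≡ 27
151^6 ≡ 129
151^12 ≡ 79
151^13 ≡ 99
151^26 ≡ 168
151^39 ≡ 70
151^52 ≡ 1
Thus |⟨151⟩| = ord(151) = 52.
The index is φ(169) / ord(151) = 156 / 52 = 3.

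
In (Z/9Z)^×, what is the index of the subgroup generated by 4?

2

The order of 4 must divide φ(9) = φ(3^2) = 3·(3−1) = 6 = 2 · 3.
Divisors of 6: 1, 2, 3, 6.
Compute 4^d (mod 9) for the divisors d until we hit 1:
4^1 ≡ 4
4^2 ≡ 7
4^3 ≡ 1
Thus |⟨4⟩| = ord(4) = 3.
[(Z/9Z)^× : ⟨4⟩] = 6/3 = 2.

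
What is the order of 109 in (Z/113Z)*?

7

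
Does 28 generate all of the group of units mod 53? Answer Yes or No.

No

φ(53) = 53 − 1 = 52 = 2^2 · 13.
It suffices to check that the order of 28 is not a proper divisor of 52: compute 28^(52/q) for q ∈ {2, 13}.
28^26 ≡ 1 (mod 53)  [q = 2: ≡ 1 ✗]
28^4 ≡ 15 (mod 53)  [q = 13: ≢ 1 ✓]
The check at q = 2 fails, so 28 generates a proper subgroup.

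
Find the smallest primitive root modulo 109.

φ(109) = 109 − 1 = 108 = 2^2 · 3^3.
g is a primitive root iff g^(108/q) ≢ 1 (mod 109) for each prime q ∈ {2, 3}.
g = 2: 2^54 ≡ 108; 2^36 ≡ 1 — hits 1, so not a primitive root.
g = 3: 3^54 ≡ 1 — hits 1, so not a primitive root.
g = 4: 4^54 ≡ 1 — hits 1, so not a primitive root.
g = 5: 5^54 ≡ 1 — hits 1, so not a primitive root.
g = 6: 6^54 ≡ 108; 6^36 ≡ 63 — none is 1, so 6 is a primitive root.
The smallest primitive root modulo 109 is 6.

6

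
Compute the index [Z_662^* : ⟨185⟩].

5

By Lagrange's theorem, ord_662(185) divides φ(662) = φ(2)·φ(331) = 1·330 = 330 = 2 · 3 · 5 · 11.
Divisors of 330: 1, 2, 3, 5, 6, 10, 11, 15, 22, 30, 33, 55, 66, 110, 165, 330.
Test each divisor d:
185^1 ≡ 185 (mod 662)
185^2 ≡ 463 (mod 662)
185^3 ≡ 257 (mod 662)
185^5 ≡ 493 (mod 662)
185^6 ≡ 511 (mod 662)
185^10 ≡ 95 (mod 662)
185^11 ≡ 363 (mod 662)
185^15 ≡ 495 (mod 662)
185^22 ≡ 31 (mod 662)
185^30 ≡ 85 (mod 662)
185^33 ≡ 661 (mod 662)
185^55 ≡ 631 (mod 662)
185^66 ≡ 1 (mod 662) ✓
Thus |⟨185⟩| = ord(185) = 66.
The index is φ(662) / ord(185) = 330 / 66 = 5.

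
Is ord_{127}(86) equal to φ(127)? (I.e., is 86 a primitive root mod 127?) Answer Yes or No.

φ(127) = 127 − 1 = 126 = 2 · 3^2 · 7.
86 is a primitive root mod 127 iff 86^(φ(127)/q) ≢ 1 for every prime q | φ(127), i.e. q ∈ {2, 3, 7}.
86^63 ≡ 126 (mod 127)  [q = 2: ≢ 1 ✓]
86^42 ≡ 19 (mod 127)  [q = 3: ≢ 1 ✓]
86^18 ≡ 64 (mod 127)  [q = 7: ≢ 1 ✓]
All checks pass, so 86 has order 126 and is a primitive root modulo 127.

Yes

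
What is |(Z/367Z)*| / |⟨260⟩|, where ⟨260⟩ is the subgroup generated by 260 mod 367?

The order of 260 must divide φ(367) = 367 − 1 = 366 = 2 · 3 · 61.
Divisors of 366: 1, 2, 3, 6, 61, 122, 183, 366.
Compute 260^d (mod 367) for the divisors d until we hit 1:
260^1 ≡ 260 (mod 367)
260^2 ≡ 72 (mod 367)
260^3 ≡ 3 (mod 367)
260^6 ≡ 9 (mod 367)
260^61 ≡ 366 (mod 367)
260^122 ≡ 1 (mod 367) ✓
The order of 260 is 122, so the subgroup it generates has 122 elements.
Index = |(Z/367Z)^×| / |⟨260⟩| = 366 / 122 = 3.

3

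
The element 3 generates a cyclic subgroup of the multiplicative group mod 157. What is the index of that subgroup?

The order of 3 must divide φ(157) = 157 − 1 = 156 = 2^2 · 3 · 13.
Divisors of 156: 1, 2, 3, 4, 6, 12, 13, 26, 39, 52, 78, 156.
Check 3^d mod 157 for each divisor in increasing order:
3^1 ≡ 3 (mod 157)
3^2 ≡ 9 (mod 157)
3^3 ≡ 27 (mod 157)
3^4 ≡ 81 (mod 157)
3^6 ≡ 101 (mod 157)
3^12 ≡ 153 (mod 157)
3^13 ≡ 145 (mod 157)
3^26 ≡ 144 (mod 157)
3^39 ≡ 156 (mod 157)
3^52 ≡ 12 (mod 157)
3^78 ≡ 1 (mod 157) ✓
So ord_157(3) = 78, hence |⟨3⟩| = 78.
Index = |(Z/157Z)^×| / |⟨3⟩| = 156 / 78 = 2.

2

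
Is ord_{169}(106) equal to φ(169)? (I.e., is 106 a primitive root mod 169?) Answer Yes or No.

Yes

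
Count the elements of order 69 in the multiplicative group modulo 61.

φ(61) = 61 − 1 = 60 = 2^2 · 3 · 5.
(Z/61Z)^× is cyclic (|G| = 60); a cyclic group of order m has exactly φ(d) elements of each order d | m, and none otherwise.
69 does not divide 60, so no element of (Z/61Z)^× has order 69.

0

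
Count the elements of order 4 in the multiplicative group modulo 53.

2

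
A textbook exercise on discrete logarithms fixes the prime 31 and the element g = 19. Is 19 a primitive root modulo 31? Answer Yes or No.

No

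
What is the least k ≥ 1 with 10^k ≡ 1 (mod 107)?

53

By Lagrange's theorem, ord_107(10) divides φ(107) = 107 − 1 = 106 = 2 · 53.
Divisors of 106: 1, 2, 53, 106.
Compute 10^d (mod 107) for the divisors d until we hit 1:
10^1 ≡ 10 (mod 107)
10^2 ≡ 100 (mod 107)
10^53 ≡ 1 (mod 107) ✓
Therefore the multiplicative order of 10 modulo 107 is 53.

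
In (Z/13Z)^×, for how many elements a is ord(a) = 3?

2

φ(13) = 13 − 1 = 12 = 2^2 · 3.
Since (Z/13Z)^× is cyclic of order 12, the number of elements of order d is φ(d) when d | 12 and 0 otherwise.
3 | 12, and φ(3) = 3 − 1 = 2.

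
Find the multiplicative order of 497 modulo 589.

18

The order of 497 must divide φ(589) = φ(19·31) = (19−1)·(31−1) = 18·30 = 540 = 2^2 · 3^3 · 5.
Divisors of 540: 1, 2, 3, 4, 5, 6, 9, 10, 12, 15, 18, 20, 27, 30, 36, 45, 54, 60, 90, 108, 135, 180, 270, 540.
Evaluate successive powers at the divisors of 540:
497^1 ≡ 497 (mod 589)
497^2 ≡ 218 (mod 589)
497^3 ≡ 559 (mod 589)
497^4 ≡ 404 (mod 589)
497^5 ≡ 528 (mod 589)
497^6 ≡ 311 (mod 589)
497^9 ≡ 94 (mod 589)
497^10 ≡ 187 (mod 589)
497^12 ≡ 125 (mod 589)
497^15 ≡ 373 (mod 589)
497^18 ≡ 1 (mod 589) ✓
The smallest such exponent is 18, so the order of 497 is 18.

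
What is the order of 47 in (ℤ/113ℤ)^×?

Since 47 ∈ (Z/113Z)^×, its order divides φ(113) = 113 − 1 = 112 = 2^4 · 7.
Divisors of 112: 1, 2, 4, 7, 8, 14, 16, 28, 56, 112.
Test each divisor d:
47^1 ≡ 47
47^2 ≡ 62
47^4 ≡ 2
47^7 ≡ 65
47^8 ≡ 4
47^14 ≡ 44
47^16 ≡ 16
47^28 ≡ 15
47^56 ≡ 112
47^112 ≡ 1
So ord_113(47) = 112.

112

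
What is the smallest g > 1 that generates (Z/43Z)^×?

φ(43) = 43 − 1 = 42 = 2 · 3 · 7.
g is a primitive root iff g^(42/q) ≢ 1 (mod 43) for each prime q ∈ {2, 3, 7}.
g = 2: 2^21 ≡ 42; 2^14 ≡ 1 — hits 1, so not a primitive root.
g = 3: 3^21 ≡ 42; 3^14 ≡ 36; 3^6 ≡ 41 — none is 1, so 3 is a primitive root.
Hence the least primitive root of 43 is 3.

3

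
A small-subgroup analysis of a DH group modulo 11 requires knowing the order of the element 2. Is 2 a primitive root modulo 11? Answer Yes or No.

φ(11) = 11 − 1 = 10 = 2 · 5.
Test 2^(10/q) mod 11 for each prime factor q of 10:
2^5 ≡ 10 (mod 11)  [q = 2: ≢ 1 ✓]
2^2 ≡ 4 (mod 11)  [q = 5: ≢ 1 ✓]
All checks pass, so 2 has order 10 and is a primitive root modulo 11.

Yes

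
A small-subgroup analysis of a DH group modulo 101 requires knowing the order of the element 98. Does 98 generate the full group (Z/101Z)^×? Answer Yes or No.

Yes

φ(101) = 101 − 1 = 100 = 2^2 · 5^2.
An element g generates (Z/101Z)^× iff g^(100/q) ≢ 1 (mod 101) for each prime q ∈ {2, 5}.
98^50 ≡ 100 (mod 101)  [q = 2: ≢ 1 ✓]
98^20 ≡ 84 (mod 101)  [q = 5: ≢ 1 ✓]
All checks pass, so 98 has order 100 and is a primitive root modulo 101.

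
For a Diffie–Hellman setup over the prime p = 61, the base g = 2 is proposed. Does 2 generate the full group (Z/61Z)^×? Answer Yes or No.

φ(61) = 61 − 1 = 60 = 2^2 · 3 · 5.
It suffices to check that the order of 2 is not a proper divisor of 60: compute 2^(60/q) for q ∈ {2, 3, 5}.
2^30 ≡ 60 (mod 61)  [q = 2: ≢ 1 ✓]
2^20 ≡ 47 (mod 61)  [q = 3: ≢ 1 ✓]
2^12 ≡ 9 (mod 61)  [q = 5: ≢ 1 ✓]
All checks pass, so 2 has order 60 and is a primitive root modulo 61.

Yes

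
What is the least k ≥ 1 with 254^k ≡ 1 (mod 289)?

The order of 254 must divide φ(289) = φ(17^2) = 17·(17−1) = 272 = 2^4 · 17.
Divisors of 272: 1, 2, 4, 8, 16, 17, 34, 68, 136, 272.
Compute 254^d (mod 289) for the divisors d until we hit 1:
254^1 ≡ 254 (mod 289)
254^2 ≡ 69 (mod 289)
254^4 ≡ 137 (mod 289)
254^8 ≡ 273 (mod 289)
254^16 ≡ 256 (mod 289)
254^17 ≡ 288 (mod 289)
254^34 ≡ 1 (mod 289) ✓
The smallest such exponent is 34, so the order of 254 is 34.

34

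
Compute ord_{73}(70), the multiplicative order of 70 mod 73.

12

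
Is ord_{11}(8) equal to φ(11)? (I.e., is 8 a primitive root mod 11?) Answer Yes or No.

Yes

φ(11) = 11 − 1 = 10 = 2 · 5.
An element g generates (Z/11Z)^× iff g^(10/q) ≢ 1 (mod 11) for each prime q ∈ {2, 5}.
8^5 ≡ 10 (mod 11)  [q = 2: ≢ 1 ✓]
8^2 ≡ 9 (mod 11)  [q = 5: ≢ 1 ✓]
Every test exponent gives a nontrivial residue, hence 8 generates the full group.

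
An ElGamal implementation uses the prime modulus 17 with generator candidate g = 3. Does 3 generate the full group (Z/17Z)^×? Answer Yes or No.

Yes

φ(17) = 17 − 1 = 16 = 2^4.
Test 3^(16/q) mod 17 for each prime factor q of 16:
3^8 ≡ 16 (mod 17)  [q = 2: ≢ 1 ✓]
Every test exponent gives a nontrivial residue, hence 3 generates the full group.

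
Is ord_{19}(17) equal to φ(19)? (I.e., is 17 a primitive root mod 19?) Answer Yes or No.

No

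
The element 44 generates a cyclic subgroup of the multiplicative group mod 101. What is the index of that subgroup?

ord(44) | φ(101) = 101 − 1 = 100 = 2^2 · 5^2.
Divisors of 100: 1, 2, 4, 5, 10, 20, 25, 50, 100.
Compute 44^d (mod 101) for the divisors d until we hit 1:
44^1 ≡ 44 (mod 101)
44^2 ≡ 17 (mod 101)
44^4 ≡ 87 (mod 101)
44^5 ≡ 91 (mod 101)
44^10 ≡ 100 (mod 101)
44^20 ≡ 1 (mod 101) ✓
The order of 44 is 20, so the subgroup it generates has 20 elements.
Index = |(Z/101Z)^×| / |⟨44⟩| = 100 / 20 = 5.

5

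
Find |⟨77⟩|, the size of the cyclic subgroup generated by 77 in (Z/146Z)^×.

ord(77) | φ(146) = φ(2)·φ(73) = 1·72 = 72 = 2^3 · 3^2.
Divisors of 72: 1, 2, 3, 4, 6, 8, 9, 12, 18, 24, 36, 72.
Check 77^d mod 146 for each divisor in increasing order:
77^1 ≡ 77
77^2 ≡ 89
77^3 ≡ 137
77^4 ≡ 37
77^6 ≡ 81
77^8 ≡ 55
77^9 ≡ 1
So ord_146(77) = 9.

9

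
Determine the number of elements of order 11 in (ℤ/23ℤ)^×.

φ(23) = 23 − 1 = 22 = 2 · 11.
Since (Z/23Z)^× is cyclic of order 22, the number of elements of order d is φ(d) when d | 22 and 0 otherwise.
11 | 22, and φ(11) = 11 − 1 = 10.

10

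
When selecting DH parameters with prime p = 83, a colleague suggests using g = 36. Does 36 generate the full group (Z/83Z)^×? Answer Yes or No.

No

φ(83) = 83 − 1 = 82 = 2 · 41.
Test 36^(82/q) mod 83 for each prime factor q of 82:
36^41 ≡ 1 (mod 83)  [q = 2: ≡ 1 ✗]
36^2 ≡ 51 (mod 83)  [q = 41: ≢ 1 ✓]
The check at q = 2 fails, so 36 generates a proper subgroup.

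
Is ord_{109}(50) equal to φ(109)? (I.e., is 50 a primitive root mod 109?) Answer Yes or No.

Yes

φ(109) = 109 − 1 = 108 = 2^2 · 3^3.
50 is a primitive root mod 109 iff 50^(φ(109)/q) ≢ 1 for every prime q | φ(109), i.e. q ∈ {2, 3}.
50^54 ≡ 108 (mod 109)  [q = 2: ≢ 1 ✓]
50^36 ≡ 45 (mod 109)  [q = 3: ≢ 1 ✓]
All checks pass, so 50 has order 108 and is a primitive root modulo 109.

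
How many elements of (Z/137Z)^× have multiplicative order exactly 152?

0

φ(137) = 137 − 1 = 136 = 2^3 · 17.
In a cyclic group of order 136, there are φ(d) elements of order d for each divisor d of 136, and zero for non-divisors.
Here 136 is not a multiple of 152, so there are no elements of order 152.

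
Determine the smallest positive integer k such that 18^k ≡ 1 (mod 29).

28

The order of 18 must divide φ(29) = 29 − 1 = 28 = 2^2 · 7.
Divisors of 28: 1, 2, 4, 7, 14, 28.
Compute 18^d (mod 29) for the divisors d until we hit 1:
18^1 ≡ 18 (mod 29)
18^2 ≡ 5 (mod 29)
18^4 ≡ 25 (mod 29)
18^7 ≡ 17 (mod 29)
18^14 ≡ 28 (mod 29)
18^28 ≡ 1 (mod 29) ✓
So ord_29(18) = 28.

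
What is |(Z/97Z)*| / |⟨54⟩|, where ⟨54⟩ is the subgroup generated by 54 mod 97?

4

By Lagrange's theorem, ord_97(54) divides φ(97) = 97 − 1 = 96 = 2^5 · 3.
Divisors of 96: 1, 2, 3, 4, 6, 8, 12, 16, 24, 32, 48, 96.
Evaluate successive powers at the divisors of 96:
54^1 ≡ 54
54^2 ≡ 6
54^3 ≡ 33
54^4 ≡ 36
54^6 ≡ 22
54^8 ≡ 35
54^12 ≡ 96
54^16 ≡ 61
54^24 ≡ 1
Thus |⟨54⟩| = ord(54) = 24.
Index = |(Z/97Z)^×| / |⟨54⟩| = 96 / 24 = 4.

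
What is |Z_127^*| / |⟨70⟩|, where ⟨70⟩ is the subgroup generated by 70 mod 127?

2

Since 70 ∈ (Z/127Z)^×, its order divides φ(127) = 127 − 1 = 126 = 2 · 3^2 · 7.
Divisors of 126: 1, 2, 3, 6, 7, 9, 14, 18, 21, 42, 63, 126.
Test each divisor d:
70^1 ≡ 70
70^2 ≡ 74
70^3 ≡ 100
70^6 ≡ 94
70^7 ≡ 103
70^9 ≡ 2
70^14 ≡ 68
70^18 ≡ 4
70^21 ≡ 19
70^42 ≡ 107
70^63 ≡ 1
The order of 70 is 63, so the subgroup it generates has 63 elements.
[(Z/127Z)^× : ⟨70⟩] = 126/63 = 2.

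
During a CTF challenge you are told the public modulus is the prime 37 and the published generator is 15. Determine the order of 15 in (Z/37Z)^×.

36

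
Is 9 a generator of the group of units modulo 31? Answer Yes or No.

φ(31) = 31 − 1 = 30 = 2 · 3 · 5.
9 is a primitive root mod 31 iff 9^(φ(31)/q) ≢ 1 for every prime q | φ(31), i.e. q ∈ {2, 3, 5}.
9^15 ≡ 1 (mod 31)  [q = 2: ≡ 1 ✗]
9^10 ≡ 5 (mod 31)  [q = 3: ≢ 1 ✓]
9^6 ≡ 8 (mod 31)  [q = 5: ≢ 1 ✓]
9^15 ≡ 1 shows ord(9) | 15, strictly less than φ(31); not a primitive root.

No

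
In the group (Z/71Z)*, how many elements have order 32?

φ(71) = 71 − 1 = 70 = 2 · 5 · 7.
In a cyclic group of order 70, there are φ(d) elements of order d for each divisor d of 70, and zero for non-divisors.
Since 32 ∤ 70, the count is 0.

0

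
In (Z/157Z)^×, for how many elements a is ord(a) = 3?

2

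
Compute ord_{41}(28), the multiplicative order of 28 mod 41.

By Lagrange's theorem, ord_41(28) divides φ(41) = 41 − 1 = 40 = 2^3 · 5.
Divisors of 40: 1, 2, 4, 5, 8, 10, 20, 40.
Check 28^d mod 41 for each divisor in increasing order:
28^1 ≡ 28 (mod 41)
28^2 ≡ 5 (mod 41)
28^4 ≡ 25 (mod 41)
28^5 ≡ 3 (mod 41)
28^8 ≡ 10 (mod 41)
28^10 ≡ 9 (mod 41)
28^20 ≡ 40 (mod 41)
28^40 ≡ 1 (mod 41) ✓
Hence ord(28) = 40.

40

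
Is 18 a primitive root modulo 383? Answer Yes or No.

φ(383) = 383 − 1 = 382 = 2 · 191.
An element g generates (Z/383Z)^× iff g^(382/q) ≢ 1 (mod 383) for each prime q ∈ {2, 191}.
18^191 ≡ 1 (mod 383)  [q = 2: ≡ 1 ✗]
18^2 ≡ 324 (mod 383)  [q = 191: ≢ 1 ✓]
The check at q = 2 fails, so 18 generates a proper subgroup.

No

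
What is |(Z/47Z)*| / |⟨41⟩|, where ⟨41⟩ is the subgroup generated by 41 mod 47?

1

Since 41 ∈ (Z/47Z)^×, its order divides φ(47) = 47 − 1 = 46 = 2 · 23.
Divisors of 46: 1, 2, 23, 46.
Evaluate successive powers at the divisors of 46:
41^1 ≡ 41 (mod 47)
41^2 ≡ 36 (mod 47)
41^23 ≡ 46 (mod 47)
41^46 ≡ 1 (mod 47) ✓
Thus |⟨41⟩| = ord(41) = 46.
The index is φ(47) / ord(41) = 46 / 46 = 1.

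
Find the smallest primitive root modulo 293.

2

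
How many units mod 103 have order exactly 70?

φ(103) = 103 − 1 = 102 = 2 · 3 · 17.
(Z/103Z)^× is cyclic (|G| = 102); a cyclic group of order m has exactly φ(d) elements of each order d | m, and none otherwise.
Since 70 ∤ 102, the count is 0.

0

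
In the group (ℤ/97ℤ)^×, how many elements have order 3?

φ(97) = 97 − 1 = 96 = 2^5 · 3.
(Z/97Z)^× is cyclic (|G| = 96); a cyclic group of order m has exactly φ(d) elements of each order d | m, and none otherwise.
3 | 96, and φ(3) = 3 − 1 = 2.

2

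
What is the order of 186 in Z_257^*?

256

Since 186 ∈ (Z/257Z)^×, its order divides φ(257) = 257 − 1 = 256 = 2^8.
Divisors of 256: 1, 2, 4, 8, 16, 32, 64, 128, 256.
Test each divisor d:
186^1 ≡ 186 (mod 257)
186^2 ≡ 158 (mod 257)
186^4 ≡ 35 (mod 257)
186^8 ≡ 197 (mod 257)
186^16 ≡ 2 (mod 257)
186^32 ≡ 4 (mod 257)
186^64 ≡ 16 (mod 257)
186^128 ≡ 256 (mod 257)
186^256 ≡ 1 (mod 257) ✓
Hence ord(186) = 256.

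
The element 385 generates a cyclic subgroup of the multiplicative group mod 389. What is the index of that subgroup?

ord(385) | φ(389) = 389 − 1 = 388 = 2^2 · 97.
Divisors of 388: 1, 2, 4, 97, 194, 388.
Compute 385^d (mod 389) for the divisors d until we hit 1:
385^1 ≡ 385 (mod 389)
385^2 ≡ 16 (mod 389)
385^4 ≡ 256 (mod 389)
385^97 ≡ 1 (mod 389) ✓
The order of 385 is 97, so the subgroup it generates has 97 elements.
The index is φ(389) / ord(385) = 388 / 97 = 4.

4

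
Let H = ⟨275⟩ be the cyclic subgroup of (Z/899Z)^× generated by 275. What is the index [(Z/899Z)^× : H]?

The order of 275 must divide φ(899) = φ(29·31) = (29−1)·(31−1) = 28·30 = 840 = 2^3 · 3 · 5 · 7.
Divisors of 840: 1, 2, 3, 4, 5, 6, 7, 8, 10, 12, 14, 15, 20, 21, 24, 28, 30, 35, 40, 42, 56, 60, 70, 84, 105, 120, 140, 168, 210, 280, 420, 840.
Check 275^d mod 899 for each divisor in increasing order:
275^1 ≡ 275 (mod 899)
275^2 ≡ 109 (mod 899)
275^3 ≡ 308 (mod 899)
275^4 ≡ 194 (mod 899)
275^5 ≡ 309 (mod 899)
275^6 ≡ 469 (mod 899)
275^7 ≡ 418 (mod 899)
275^8 ≡ 777 (mod 899)
275^10 ≡ 187 (mod 899)
275^12 ≡ 605 (mod 899)
275^14 ≡ 318 (mod 899)
275^15 ≡ 247 (mod 899)
275^20 ≡ 807 (mod 899)
275^21 ≡ 771 (mod 899)
275^24 ≡ 132 (mod 899)
275^28 ≡ 436 (mod 899)
275^30 ≡ 776 (mod 899)
275^35 ≡ 650 (mod 899)
275^40 ≡ 373 (mod 899)
275^42 ≡ 202 (mod 899)
275^56 ≡ 407 (mod 899)
275^60 ≡ 745 (mod 899)
275^70 ≡ 869 (mod 899)
275^84 ≡ 349 (mod 899)
275^105 ≡ 278 (mod 899)
275^120 ≡ 342 (mod 899)
275^140 ≡ 1 (mod 899) ✓
So ord_899(275) = 140, hence |⟨275⟩| = 140.
Index = |(Z/899Z)^×| / |⟨275⟩| = 840 / 140 = 6.

6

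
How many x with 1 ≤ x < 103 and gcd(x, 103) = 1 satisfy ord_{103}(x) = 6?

φ(103) = 103 − 1 = 102 = 2 · 3 · 17.
(Z/103Z)^× is cyclic (|G| = 102); a cyclic group of order m has exactly φ(d) elements of each order d | m, and none otherwise.
6 = 2 · 3 divides 102, and φ(6) = 2.

2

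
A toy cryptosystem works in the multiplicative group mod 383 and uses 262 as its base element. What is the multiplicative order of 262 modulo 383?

382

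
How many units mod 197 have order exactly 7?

φ(197) = 197 − 1 = 196 = 2^2 · 7^2.
Since (Z/197Z)^× is cyclic of order 196, the number of elements of order d is φ(d) when d | 196 and 0 otherwise.
7 | 196, and φ(7) = 7 − 1 = 6.

6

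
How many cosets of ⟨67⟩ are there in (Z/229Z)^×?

1

Since 67 ∈ (Z/229Z)^×, its order divides φ(229) = 229 − 1 = 228 = 2^2 · 3 · 19.
Divisors of 228: 1, 2, 3, 4, 6, 12, 19, 38, 57, 76, 114, 228.
Check 67^d mod 229 for each divisor in increasing order:
67^1 ≡ 67
67^2 ≡ 138
67^3 ≡ 86
67^4 ≡ 37
67^6 ≡ 68
67^12 ≡ 44
67^19 ≡ 89
67^38 ≡ 135
67^57 ≡ 107
67^76 ≡ 134
67^114 ≡ 228
67^228 ≡ 1
The order of 67 is 228, so the subgroup it generates has 228 elements.
[(Z/229Z)^× : ⟨67⟩] = 228/228 = 1.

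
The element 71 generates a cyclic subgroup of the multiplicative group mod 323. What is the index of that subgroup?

2

The order of 71 must divide φ(323) = φ(17·19) = (17−1)·(19−1) = 16·18 = 288 = 2^5 · 3^2.
Divisors of 288: 1, 2, 3, 4, 6, 8, 9, 12, 16, 18, 24, 32, 36, 48, 72, 96, 144, 288.
Test each divisor d:
71^1 ≡ 71
71^2 ≡ 196
71^3 ≡ 27
71^4 ≡ 302
71^6 ≡ 83
71^8 ≡ 118
71^9 ≡ 303
71^12 ≡ 106
71^16 ≡ 35
71^18 ≡ 77
71^24 ≡ 254
71^32 ≡ 256
71^36 ≡ 115
71^48 ≡ 239
71^72 ≡ 305
71^96 ≡ 273
71^144 ≡ 1
The order of 71 is 144, so the subgroup it generates has 144 elements.
The index is φ(323) / ord(71) = 288 / 144 = 2.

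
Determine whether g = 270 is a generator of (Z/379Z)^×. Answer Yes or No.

No

φ(379) = 379 − 1 = 378 = 2 · 3^3 · 7.
Test 270^(378/q) mod 379 for each prime factor q of 378:
270^189 ≡ 1 (mod 379)  [q = 2: ≡ 1 ✗]
270^126 ≡ 327 (mod 379)  [q = 3: ≢ 1 ✓]
270^54 ≡ 138 (mod 379)  [q = 7: ≢ 1 ✓]
270^189 ≡ 1 shows ord(270) | 189, strictly less than φ(379); not a primitive root.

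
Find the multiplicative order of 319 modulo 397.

Since 319 ∈ (Z/397Z)^×, its order divides φ(397) = 397 − 1 = 396 = 2^2 · 3^2 · 11.
Divisors of 396: 1, 2, 3, 4, 6, 9, 11, 12, 18, 22, 33, 36, 44, 66, 99, 132, 198, 396.
Test each divisor d:
319^1 ≡ 319
319^2 ≡ 129
319^3 ≡ 260
319^4 ≡ 364
319^6 ≡ 110
319^9 ≡ 16
319^11 ≡ 79
319^12 ≡ 190
319^18 ≡ 256
319^22 ≡ 286
319^33 ≡ 362
319^36 ≡ 31
319^44 ≡ 14
319^66 ≡ 34
319^99 ≡ 1
Therefore the multiplicative order of 319 modulo 397 is 99.

99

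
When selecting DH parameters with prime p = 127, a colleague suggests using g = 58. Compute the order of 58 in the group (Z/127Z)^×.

126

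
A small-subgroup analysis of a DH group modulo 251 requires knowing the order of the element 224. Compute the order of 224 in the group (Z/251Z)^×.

250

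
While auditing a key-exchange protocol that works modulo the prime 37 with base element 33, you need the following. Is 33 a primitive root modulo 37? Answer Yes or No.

No

φ(37) = 37 − 1 = 36 = 2^2 · 3^2.
Test 33^(36/q) mod 37 for each prime factor q of 36:
33^18 ≡ 1 (mod 37)  [q = 2: ≡ 1 ✗]
33^12 ≡ 10 (mod 37)  [q = 3: ≢ 1 ✓]
The check at q = 2 fails, so 33 generates a proper subgroup.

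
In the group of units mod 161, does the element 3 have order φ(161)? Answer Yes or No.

161 = 7 · 23 is a product of two distinct odd primes, so (Z/161Z)^× ≅ (Z/7Z)^× × (Z/23Z)^× is not cyclic.
No primitive root modulo 161 exists; in particular 3 is not one.

No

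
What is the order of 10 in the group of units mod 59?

58

The order of 10 must divide φ(59) = 59 − 1 = 58 = 2 · 29.
Divisors of 58: 1, 2, 29, 58.
Compute 10^d (mod 59) for the divisors d until we hit 1:
10^1 ≡ 10 (mod 59)
10^2 ≡ 41 (mod 59)
10^29 ≡ 58 (mod 59)
10^58 ≡ 1 (mod 59) ✓
Therefore the multiplicative order of 10 modulo 59 is 58.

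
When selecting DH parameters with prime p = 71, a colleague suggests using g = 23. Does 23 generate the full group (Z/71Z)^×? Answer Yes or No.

No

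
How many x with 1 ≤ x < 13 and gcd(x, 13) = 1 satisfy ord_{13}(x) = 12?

φ(13) = 13 − 1 = 12 = 2^2 · 3.
(Z/13Z)^× is cyclic (|G| = 12); a cyclic group of order m has exactly φ(d) elements of each order d | m, and none otherwise.
12 = 2^2 · 3 divides 12, and φ(12) = 4.

4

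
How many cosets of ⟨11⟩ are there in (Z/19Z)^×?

By Lagrange's theorem, ord_19(11) divides φ(19) = 19 − 1 = 18 = 2 · 3^2.
Divisors of 18: 1, 2, 3, 6, 9, 18.
Check 11^d mod 19 for each divisor in increasing order:
11^1 ≡ 11 (mod 19)
11^2 ≡ 7 (mod 19)
11^3 ≡ 1 (mod 19) ✓
Thus |⟨11⟩| = ord(11) = 3.
The index is φ(19) / ord(11) = 18 / 3 = 6.

6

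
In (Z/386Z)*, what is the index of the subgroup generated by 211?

2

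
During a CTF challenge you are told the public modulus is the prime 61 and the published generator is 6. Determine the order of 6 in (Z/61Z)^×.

60

By Lagrange's theorem, ord_61(6) divides φ(61) = 61 − 1 = 60 = 2^2 · 3 · 5.
Divisors of 60: 1, 2, 3, 4, 5, 6, 10, 12, 15, 20, 30, 60.
Test each divisor d:
6^1 ≡ 6 (mod 61)
6^2 ≡ 36 (mod 61)
6^3 ≡ 33 (mod 61)
6^4 ≡ 15 (mod 61)
6^5 ≡ 29 (mod 61)
6^6 ≡ 52 (mod 61)
6^10 ≡ 48 (mod 61)
6^12 ≡ 20 (mod 61)
6^15 ≡ 50 (mod 61)
6^20 ≡ 47 (mod 61)
6^30 ≡ 60 (mod 61)
6^60 ≡ 1 (mod 61) ✓
So ord_61(6) = 60.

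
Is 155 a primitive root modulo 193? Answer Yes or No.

Yes

φ(193) = 193 − 1 = 192 = 2^6 · 3.
155 is a primitive root mod 193 iff 155^(φ(193)/q) ≢ 1 for every prime q | φ(193), i.e. q ∈ {2, 3}.
155^96 ≡ 192 (mod 193)  [q = 2: ≢ 1 ✓]
155^64 ≡ 108 (mod 193)  [q = 3: ≢ 1 ✓]
Every test exponent gives a nontrivial residue, hence 155 generates the full group.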